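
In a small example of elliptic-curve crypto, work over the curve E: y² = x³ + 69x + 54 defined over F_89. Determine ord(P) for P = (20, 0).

2P: (20, 0) + (20, 0): same x and y₁ ≡ -y₂, so the sum is O.
2P = O, so the order is 2.

2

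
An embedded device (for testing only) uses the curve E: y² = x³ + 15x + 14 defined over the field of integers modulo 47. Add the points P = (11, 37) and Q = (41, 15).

(11, 37) + (41, 15). λ = (15 - 37)/(41 - 11) ≡ 25/30 mod 47. 30⁻¹ ≡ 11 (mod 47) since 30·11 = 330 ≡ 1, so λ ≡ 40.
  x = λ² - 11 - 41 = 1600 - 52 ≡ 44; y = λ·(11 - 44) - 37 ≡ 6. → (44, 6)

(44, 6)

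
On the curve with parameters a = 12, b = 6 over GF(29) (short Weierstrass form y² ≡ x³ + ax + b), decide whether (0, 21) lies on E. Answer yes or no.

y² = 21² ≡ 6; x³ + 12x + 6 = 6 ≡ 6 (mod 29). 6 = 6.

yes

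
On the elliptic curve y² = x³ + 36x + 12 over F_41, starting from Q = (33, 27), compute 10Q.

Repeated addition: build up to 10Q.
2Q: tangent at (33, 27): λ = (3·33² + 36)/(2·27) ≡ 23/13. 13⁻¹ ≡ 19 (mod 41) since 13·19 = 247 ≡ 1, so λ ≡ 23·19 ≡ 27.
  x = λ² - 33 - 33 = 729 - 66 ≡ 7; y = λ·(33 - 7) - 27 ≡ 19. → (7, 19)
3Q: (7, 19) + (33, 27). λ = (27 - 19)/(33 - 7) ≡ 8/26 mod 41. 26⁻¹ ≡ 30 (mod 41), so λ ≡ 35.
  x = λ² - 7 - 33 = 1225 - 40 ≡ 37; y = λ·(7 - 37) - 19 ≡ 38. → (37, 38)
4Q: (37, 38) + (33, 27). λ = (27 - 38)/(33 - 37) ≡ 30/37 mod 41. 37⁻¹ ≡ 10 (mod 41), so λ ≡ 13.
  x = λ² - 37 - 33 = 169 - 70 ≡ 17; y = λ·(37 - 17) - 38 ≡ 17. → (17, 17)
5Q: (17, 17) + (33, 27). λ = (27 - 17)/(33 - 17) ≡ 10/16 mod 41. 16⁻¹ ≡ 18 (mod 41) since 16·18 = 288 ≡ 1, so λ ≡ 16.
  x = λ² - 17 - 33 = 256 - 50 ≡ 1; y = λ·(17 - 1) - 17 ≡ 34. → (1, 34)
6Q: (1, 34) + (33, 27). λ = (27 - 34)/(33 - 1) ≡ 34/32 mod 41. 32⁻¹ ≡ 9 (mod 41), so λ ≡ 19.
  x = λ² - 1 - 33 = 361 - 34 ≡ 40; y = λ·(1 - 40) - 34 ≡ 4. → (40, 4)
7Q: (40, 4) + (33, 27). λ = (27 - 4)/(33 - 40) ≡ 23/34 mod 41. 34⁻¹ ≡ 35 (mod 41) since 34·35 = 1190 ≡ 1, so λ ≡ 26.
  x = λ² - 40 - 33 = 676 - 73 ≡ 29; y = λ·(40 - 29) - 4 ≡ 36. → (29, 36)
8Q: (29, 36) + (33, 27). λ = (27 - 36)/(33 - 29) ≡ 32/4 mod 41. 4⁻¹ ≡ 31 (mod 41) since 4·31 = 124 ≡ 1, so λ ≡ 8.
  x = λ² - 29 - 33 = 64 - 62 ≡ 2; y = λ·(29 - 2) - 36 ≡ 16. → (2, 16)
9Q: (2, 16) + (33, 27). λ = (27 - 16)/(33 - 2) ≡ 11/31 mod 41. 31⁻¹ ≡ 4 (mod 41) since 31·4 = 124 ≡ 1, so λ ≡ 3.
  x = λ² - 2 - 33 = 9 - 35 ≡ 15; y = λ·(2 - 15) - 16 ≡ 27. → (15, 27)
10Q: (15, 27) + (33, 27). λ = (27 - 27)/(33 - 15) ≡ 0/18 mod 41. 18⁻¹ ≡ 16 (mod 41) since 18·16 = 288 ≡ 1, so λ ≡ 0.
  x = λ² - 15 - 33 = 0 - 48 ≡ 34; y = λ·(15 - 34) - 27 ≡ 14. → (34, 14)

(34, 14)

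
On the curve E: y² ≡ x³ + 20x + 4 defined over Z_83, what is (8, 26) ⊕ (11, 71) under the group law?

(8, 26) + (11, 71). λ = (71 - 26)/(11 - 8) ≡ 45/3 mod 83. 3⁻¹ ≡ 28 (mod 83) since 3·28 = 84 ≡ 1, so λ ≡ 15.
  x = λ² - 8 - 11 = 225 - 19 ≡ 40; y = λ·(8 - 40) - 26 ≡ 75. → (40, 75)

(40, 75)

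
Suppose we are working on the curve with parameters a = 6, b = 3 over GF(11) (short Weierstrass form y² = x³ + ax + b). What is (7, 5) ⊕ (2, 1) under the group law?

(7, 5) + (2, 1). λ = (1 - 5)/(2 - 7) ≡ 7/6 mod 11. 6⁻¹ ≡ 2 (mod 11), so λ ≡ 3.
  x = λ² - 7 - 2 = 9 - 9 ≡ 0; y = λ·(7 - 0) - 5 ≡ 5. → (0, 5)

(0, 5)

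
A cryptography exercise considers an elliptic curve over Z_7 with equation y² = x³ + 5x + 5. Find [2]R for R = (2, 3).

tangent at (2, 3): λ = (3·2² + 5)/(2·3) ≡ 3/6. 6⁻¹ ≡ 6 (mod 7) since 6·6 = 36 ≡ 1, so λ ≡ 3·6 ≡ 4.
  x = λ² - 2 - 2 = 16 - 4 ≡ 5; y = λ·(2 - 5) - 3 ≡ 6. → (5, 6)

(5, 6)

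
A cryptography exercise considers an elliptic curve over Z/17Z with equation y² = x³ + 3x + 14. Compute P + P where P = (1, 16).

(7, 2)

tangent at (1, 16): λ = (3·1² + 3)/(2·16) ≡ 6/15. 15⁻¹ ≡ 8 (mod 17), so λ ≡ 6·8 ≡ 14.
  x = λ² - 1 - 1 = 196 - 2 ≡ 7; y = λ·(1 - 7) - 16 ≡ 2. → (7, 2)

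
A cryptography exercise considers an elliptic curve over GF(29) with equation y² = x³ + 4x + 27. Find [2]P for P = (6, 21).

tangent at (6, 21): λ = (3·6² + 4)/(2·21) ≡ 25/13. 13⁻¹ ≡ 9 (mod 29) since 13·9 = 117 ≡ 1, so λ ≡ 25·9 ≡ 22.
  x = λ² - 6 - 6 = 484 - 12 ≡ 8; y = λ·(6 - 8) - 21 ≡ 22. → (8, 22)

(8, 22)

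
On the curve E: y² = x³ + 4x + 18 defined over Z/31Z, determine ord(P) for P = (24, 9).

2P: tangent at (24, 9): λ = (3·24² + 4)/(2·9) ≡ 27/18. 18⁻¹ ≡ 19 (mod 31) since 18·19 = 342 ≡ 1, so λ ≡ 27·19 ≡ 17.
  x = λ² - 24 - 24 = 289 - 48 ≡ 24; y = λ·(24 - 24) - 9 ≡ 22. → (24, 22)
3P: (24, 22) + (24, 9): same x and y₁ ≡ -y₂, so the sum is 𝒪.
3P = 𝒪, so the order is 3.

3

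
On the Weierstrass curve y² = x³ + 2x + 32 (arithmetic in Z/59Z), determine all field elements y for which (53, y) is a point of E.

x³ + 2x + 32 = 149015 ≡ 40 (mod 59).
40 is a non-residue mod 59; no y exists.

none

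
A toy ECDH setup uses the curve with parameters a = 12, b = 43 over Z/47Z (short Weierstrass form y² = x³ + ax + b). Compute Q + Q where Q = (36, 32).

tangent at (36, 32): λ = (3·36² + 12)/(2·32) ≡ 46/17. 17⁻¹ ≡ 36 (mod 47), so λ ≡ 46·36 ≡ 11.
  x = λ² - 36 - 36 = 121 - 72 ≡ 2; y = λ·(36 - 2) - 32 ≡ 13. → (2, 13)

(2, 13)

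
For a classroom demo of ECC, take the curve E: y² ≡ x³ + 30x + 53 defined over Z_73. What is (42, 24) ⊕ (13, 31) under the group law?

(42, 24) + (13, 31). λ = (31 - 24)/(13 - 42) ≡ 7/44 mod 73. 44⁻¹ ≡ 5 (mod 73), so λ ≡ 35.
  x = λ² - 42 - 13 = 1225 - 55 ≡ 2; y = λ·(42 - 2) - 24 ≡ 62. → (2, 62)

(2, 62)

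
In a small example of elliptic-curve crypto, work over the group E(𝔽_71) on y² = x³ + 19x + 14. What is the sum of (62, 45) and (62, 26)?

O

The two points share x = 62 and their y-coordinates satisfy 45 + 26 ≡ 0 (mod 71), so they are inverses. Their sum is O.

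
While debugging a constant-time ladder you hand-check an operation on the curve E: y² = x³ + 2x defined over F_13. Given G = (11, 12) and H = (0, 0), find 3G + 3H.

(1, 4)

First 3G:
Repeated addition: build up to 3G.
2G: tangent at (11, 12): λ = (3·11² + 2)/(2·12) ≡ 1/11. 11⁻¹ ≡ 6 (mod 13), so λ ≡ 1·6 ≡ 6.
  x = λ² - 11 - 11 = 36 - 22 ≡ 1; y = λ·(11 - 1) - 12 ≡ 9. → (1, 9)
3G: (1, 9) + (11, 12). λ = (12 - 9)/(11 - 1) ≡ 3/10 mod 13. 10⁻¹ ≡ 4 (mod 13), so λ ≡ 12.
  x = λ² - 1 - 11 = 144 - 12 ≡ 2; y = λ·(1 - 2) - 9 ≡ 5. → (2, 5)
3G = (2, 5).
Next 3H:
Repeated addition: build up to 3H.
2H: (0, 0) + (0, 0): same x and y₁ ≡ -y₂, so the sum is ∞.
3H: ∞ + (0, 0) = (0, 0) (identity).
3H = (0, 0).
Finally 3G + 3H:
(2, 5) + (0, 0). λ = (0 - 5)/(0 - 2) ≡ 8/11 mod 13. 11⁻¹ ≡ 6 (mod 13), so λ ≡ 9.
  x = λ² - 2 - 0 = 81 - 2 ≡ 1; y = λ·(2 - 1) - 5 ≡ 4. → (1, 4)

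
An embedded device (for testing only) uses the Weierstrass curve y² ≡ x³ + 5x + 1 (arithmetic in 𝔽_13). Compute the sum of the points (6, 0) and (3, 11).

(6, 0) + (3, 11). λ = (11 - 0)/(3 - 6) ≡ 11/10 mod 13. 10⁻¹ ≡ 4 (mod 13), so λ ≡ 5.
  x = λ² - 6 - 3 = 25 - 9 ≡ 3; y = λ·(6 - 3) - 0 ≡ 2. → (3, 2)

(3, 2)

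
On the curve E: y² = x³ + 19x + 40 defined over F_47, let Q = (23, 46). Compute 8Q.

(21, 26)

Repeated addition: build up to 8Q.
2Q: tangent at (23, 46): λ = (3·23² + 19)/(2·46) ≡ 8/45. 45⁻¹ ≡ 23 (mod 47), so λ ≡ 8·23 ≡ 43.
  x = λ² - 23 - 23 = 1849 - 46 ≡ 17; y = λ·(23 - 17) - 46 ≡ 24. → (17, 24)
3Q: (17, 24) + (23, 46). λ = (46 - 24)/(23 - 17) ≡ 22/6 mod 47. 6⁻¹ ≡ 8 (mod 47), so λ ≡ 35.
  x = λ² - 17 - 23 = 1225 - 40 ≡ 10; y = λ·(17 - 10) - 24 ≡ 33. → (10, 33)
4Q: (10, 33) + (23, 46). λ = (46 - 33)/(23 - 10) ≡ 13/13 mod 47. 13⁻¹ ≡ 29 (mod 47) since 13·29 = 377 ≡ 1, so λ ≡ 1.
  x = λ² - 10 - 23 = 1 - 33 ≡ 15; y = λ·(10 - 15) - 33 ≡ 9. → (15, 9)
5Q: (15, 9) + (23, 46). λ = (46 - 9)/(23 - 15) ≡ 37/8 mod 47. 8⁻¹ ≡ 6 (mod 47), so λ ≡ 34.
  x = λ² - 15 - 23 = 1156 - 38 ≡ 37; y = λ·(15 - 37) - 9 ≡ 42. → (37, 42)
6Q: (37, 42) + (23, 46). λ = (46 - 42)/(23 - 37) ≡ 4/33 mod 47. 33⁻¹ ≡ 10 (mod 47), so λ ≡ 40.
  x = λ² - 37 - 23 = 1600 - 60 ≡ 36; y = λ·(37 - 36) - 42 ≡ 45. → (36, 45)
7Q: (36, 45) + (23, 46). λ = (46 - 45)/(23 - 36) ≡ 1/34 mod 47. 34⁻¹ ≡ 18 (mod 47), so λ ≡ 18.
  x = λ² - 36 - 23 = 324 - 59 ≡ 30; y = λ·(36 - 30) - 45 ≡ 16. → (30, 16)
8Q: (30, 16) + (23, 46). λ = (46 - 16)/(23 - 30) ≡ 30/40 mod 47. 40⁻¹ ≡ 20 (mod 47), so λ ≡ 36.
  x = λ² - 30 - 23 = 1296 - 53 ≡ 21; y = λ·(30 - 21) - 16 ≡ 26. → (21, 26)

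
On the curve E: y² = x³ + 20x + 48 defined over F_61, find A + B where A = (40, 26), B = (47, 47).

(40, 26) + (47, 47). λ = (47 - 26)/(47 - 40) ≡ 21/7 mod 61. 7⁻¹ ≡ 35 (mod 61) since 7·35 = 245 ≡ 1, so λ ≡ 3.
  x = λ² - 40 - 47 = 9 - 87 ≡ 44; y = λ·(40 - 44) - 26 ≡ 23. → (44, 23)

(44, 23)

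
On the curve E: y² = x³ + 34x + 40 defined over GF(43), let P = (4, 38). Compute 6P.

Repeated addition: build up to 6P.
2P: tangent at (4, 38): λ = (3·4² + 34)/(2·38) ≡ 39/33. 33⁻¹ ≡ 30 (mod 43) since 33·30 = 990 ≡ 1, so λ ≡ 39·30 ≡ 9.
  x = λ² - 4 - 4 = 81 - 8 ≡ 30; y = λ·(4 - 30) - 38 ≡ 29. → (30, 29)
3P: (30, 29) + (4, 38). λ = (38 - 29)/(4 - 30) ≡ 9/17 mod 43. 17⁻¹ ≡ 38 (mod 43) since 17·38 = 646 ≡ 1, so λ ≡ 41.
  x = λ² - 30 - 4 = 1681 - 34 ≡ 13; y = λ·(30 - 13) - 29 ≡ 23. → (13, 23)
4P: (13, 23) + (4, 38). λ = (38 - 23)/(4 - 13) ≡ 15/34 mod 43. 34⁻¹ ≡ 19 (mod 43) since 34·19 = 646 ≡ 1, so λ ≡ 27.
  x = λ² - 13 - 4 = 729 - 17 ≡ 24; y = λ·(13 - 24) - 23 ≡ 24. → (24, 24)
5P: (24, 24) + (4, 38). λ = (38 - 24)/(4 - 24) ≡ 14/23 mod 43. 23⁻¹ ≡ 15 (mod 43) since 23·15 = 345 ≡ 1, so λ ≡ 38.
  x = λ² - 24 - 4 = 1444 - 28 ≡ 40; y = λ·(24 - 40) - 24 ≡ 13. → (40, 13)
6P: (40, 13) + (4, 38). λ = (38 - 13)/(4 - 40) ≡ 25/7 mod 43. 7⁻¹ ≡ 37 (mod 43) since 7·37 = 259 ≡ 1, so λ ≡ 22.
  x = λ² - 40 - 4 = 484 - 44 ≡ 10; y = λ·(40 - 10) - 13 ≡ 2. → (10, 2)

(10, 2)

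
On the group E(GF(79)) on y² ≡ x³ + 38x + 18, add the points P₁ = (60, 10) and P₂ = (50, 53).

(60, 10) + (50, 53). λ = (53 - 10)/(50 - 60) ≡ 43/69 mod 79. 69⁻¹ ≡ 71 (mod 79) since 69·71 = 4899 ≡ 1, so λ ≡ 51.
  x = λ² - 60 - 50 = 2601 - 110 ≡ 42; y = λ·(60 - 42) - 10 ≡ 39. → (42, 39)

(42, 39)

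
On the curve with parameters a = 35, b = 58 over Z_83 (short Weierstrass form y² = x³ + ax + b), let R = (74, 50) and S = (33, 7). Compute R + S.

(74, 50) + (33, 7). λ = (7 - 50)/(33 - 74) ≡ 40/42 mod 83. 42⁻¹ ≡ 2 (mod 83) since 42·2 = 84 ≡ 1, so λ ≡ 80.
  x = λ² - 74 - 33 = 6400 - 107 ≡ 68; y = λ·(74 - 68) - 50 ≡ 15. → (68, 15)

(68, 15)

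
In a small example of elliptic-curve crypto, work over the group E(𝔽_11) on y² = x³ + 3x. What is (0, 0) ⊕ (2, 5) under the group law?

(0, 0) + (2, 5). λ = (5 - 0)/(2 - 0) ≡ 5/2 mod 11. 2⁻¹ ≡ 6 (mod 11), so λ ≡ 8.
  x = λ² - 0 - 2 = 64 - 2 ≡ 7; y = λ·(0 - 7) - 0 ≡ 10. → (7, 10)

(7, 10)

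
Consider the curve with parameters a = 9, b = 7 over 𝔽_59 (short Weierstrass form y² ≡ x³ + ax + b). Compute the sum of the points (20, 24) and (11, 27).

(15, 53)

(20, 24) + (11, 27). λ = (27 - 24)/(11 - 20) ≡ 3/50 mod 59. 50⁻¹ ≡ 13 (mod 59), so λ ≡ 39.
  x = λ² - 20 - 11 = 1521 - 31 ≡ 15; y = λ·(20 - 15) - 24 ≡ 53. → (15, 53)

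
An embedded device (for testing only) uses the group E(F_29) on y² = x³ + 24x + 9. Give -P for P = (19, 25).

(19, 4)

-(19, 25) = (19, -25 mod 29) = (19, 4).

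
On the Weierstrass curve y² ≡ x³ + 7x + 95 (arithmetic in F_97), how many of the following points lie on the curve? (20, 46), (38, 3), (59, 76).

1

(20, 46): 46² ≡ 79, rhs ≡ 87 → off.
(38, 3): 3² ≡ 9, rhs ≡ 40 → off.
(59, 76): 76² ≡ 53, rhs ≡ 53 → on.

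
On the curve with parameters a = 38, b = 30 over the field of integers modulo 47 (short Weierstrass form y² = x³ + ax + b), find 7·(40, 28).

Write Q = (40, 28).
Repeated addition: build up to 7Q.
2Q: tangent at (40, 28): λ = (3·40² + 38)/(2·28) ≡ 44/9. 9⁻¹ ≡ 21 (mod 47), so λ ≡ 44·21 ≡ 31.
  x = λ² - 40 - 40 = 961 - 80 ≡ 35; y = λ·(40 - 35) - 28 ≡ 33. → (35, 33)
3Q: (35, 33) + (40, 28). λ = (28 - 33)/(40 - 35) ≡ 42/5 mod 47. 5⁻¹ ≡ 19 (mod 47) since 5·19 = 95 ≡ 1, so λ ≡ 46.
  x = λ² - 35 - 40 = 2116 - 75 ≡ 20; y = λ·(35 - 20) - 33 ≡ 46. → (20, 46)
4Q: (20, 46) + (40, 28). λ = (28 - 46)/(40 - 20) ≡ 29/20 mod 47. 20⁻¹ ≡ 40 (mod 47), so λ ≡ 32.
  x = λ² - 20 - 40 = 1024 - 60 ≡ 24; y = λ·(20 - 24) - 46 ≡ 14. → (24, 14)
5Q: (24, 14) + (40, 28). λ = (28 - 14)/(40 - 24) ≡ 14/16 mod 47. 16⁻¹ ≡ 3 (mod 47), so λ ≡ 42.
  x = λ² - 24 - 40 = 1764 - 64 ≡ 8; y = λ·(24 - 8) - 14 ≡ 0. → (8, 0)
6Q: (8, 0) + (40, 28). λ = (28 - 0)/(40 - 8) ≡ 28/32 mod 47. 32⁻¹ ≡ 25 (mod 47) since 32·25 = 800 ≡ 1, so λ ≡ 42.
  x = λ² - 8 - 40 = 1764 - 48 ≡ 24; y = λ·(8 - 24) - 0 ≡ 33. → (24, 33)
7Q: (24, 33) + (40, 28). λ = (28 - 33)/(40 - 24) ≡ 42/16 mod 47. 16⁻¹ ≡ 3 (mod 47) since 16·3 = 48 ≡ 1, so λ ≡ 32.
  x = λ² - 24 - 40 = 1024 - 64 ≡ 20; y = λ·(24 - 20) - 33 ≡ 1. → (20, 1)

(20, 1)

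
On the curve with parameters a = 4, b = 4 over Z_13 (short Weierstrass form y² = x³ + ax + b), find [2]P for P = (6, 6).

tangent at (6, 6): λ = (3·6² + 4)/(2·6) ≡ 8/12. 12⁻¹ ≡ 12 (mod 13) since 12·12 = 144 ≡ 1, so λ ≡ 8·12 ≡ 5.
  x = λ² - 6 - 6 = 25 - 12 ≡ 0; y = λ·(6 - 0) - 6 ≡ 11. → (0, 11)

(0, 11)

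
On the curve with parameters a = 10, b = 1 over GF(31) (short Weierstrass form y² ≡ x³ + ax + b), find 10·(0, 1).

(25, 2)

Write P = (0, 1).
Double-and-add on 10 = (1010)₂. Start with P = (0, 1) for the leading 1-bit.
double: tangent at (0, 1): λ = (3·0² + 10)/(2·1) ≡ 10/2. 2⁻¹ ≡ 16 (mod 31) since 2·16 = 32 ≡ 1, so λ ≡ 10·16 ≡ 5.
  x = λ² - 0 - 0 = 25 - 0 ≡ 25; y = λ·(0 - 25) - 1 ≡ 29. → (25, 29)
double: tangent at (25, 29): λ = (3·25² + 10)/(2·29) ≡ 25/27. 27⁻¹ ≡ 23 (mod 31), so λ ≡ 25·23 ≡ 17.
  x = λ² - 25 - 25 = 289 - 50 ≡ 22; y = λ·(25 - 22) - 29 ≡ 22. → (22, 22)
add P: (22, 22) + (0, 1). λ = (1 - 22)/(0 - 22) ≡ 10/9 mod 31. 9⁻¹ ≡ 7 (mod 31), so λ ≡ 8.
  x = λ² - 22 - 0 = 64 - 22 ≡ 11; y = λ·(22 - 11) - 22 ≡ 4. → (11, 4)
double: tangent at (11, 4): λ = (3·11² + 10)/(2·4) ≡ 1/8. 8⁻¹ ≡ 4 (mod 31) since 8·4 = 32 ≡ 1, so λ ≡ 1·4 ≡ 4.
  x = λ² - 11 - 11 = 16 - 22 ≡ 25; y = λ·(11 - 25) - 4 ≡ 2. → (25, 2)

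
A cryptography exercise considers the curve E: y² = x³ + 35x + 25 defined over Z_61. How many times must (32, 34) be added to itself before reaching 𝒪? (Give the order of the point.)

2P: tangent at (32, 34): λ = (3·32² + 35)/(2·34) ≡ 57/7. 7⁻¹ ≡ 35 (mod 61), so λ ≡ 57·35 ≡ 43.
  x = λ² - 32 - 32 = 1849 - 64 ≡ 16; y = λ·(32 - 16) - 34 ≡ 44. → (16, 44)
3P: (16, 44) + (32, 34). λ = (34 - 44)/(32 - 16) ≡ 51/16 mod 61. 16⁻¹ ≡ 42 (mod 61), so λ ≡ 7.
  x = λ² - 16 - 32 = 49 - 48 ≡ 1; y = λ·(16 - 1) - 44 ≡ 0. → (1, 0)
4P: (1, 0) + (32, 34). λ = (34 - 0)/(32 - 1) ≡ 34/31 mod 61. 31⁻¹ ≡ 2 (mod 61), so λ ≡ 7.
  x = λ² - 1 - 32 = 49 - 33 ≡ 16; y = λ·(1 - 16) - 0 ≡ 17. → (16, 17)
5P: (16, 17) + (32, 34). λ = (34 - 17)/(32 - 16) ≡ 17/16 mod 61. 16⁻¹ ≡ 42 (mod 61) since 16·42 = 672 ≡ 1, so λ ≡ 43.
  x = λ² - 16 - 32 = 1849 - 48 ≡ 32; y = λ·(16 - 32) - 17 ≡ 27. → (32, 27)
6P: (32, 27) + (32, 34): same x and y₁ ≡ -y₂, so the sum is 𝒪.
6P = 𝒪, so the order is 6.

6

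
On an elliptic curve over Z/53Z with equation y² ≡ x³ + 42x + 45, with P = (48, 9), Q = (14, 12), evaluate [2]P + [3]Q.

First 2P:
Repeated addition: build up to 2P.
2P: tangent at (48, 9): λ = (3·48² + 42)/(2·9) ≡ 11/18. 18⁻¹ ≡ 3 (mod 53), so λ ≡ 11·3 ≡ 33.
  x = λ² - 48 - 48 = 1089 - 96 ≡ 39; y = λ·(48 - 39) - 9 ≡ 23. → (39, 23)
2P = (39, 23).
Next 3Q:
Repeated addition: build up to 3Q.
2Q: tangent at (14, 12): λ = (3·14² + 42)/(2·12) ≡ 47/24. 24⁻¹ ≡ 42 (mod 53), so λ ≡ 47·42 ≡ 13.
  x = λ² - 14 - 14 = 169 - 28 ≡ 35; y = λ·(14 - 35) - 12 ≡ 33. → (35, 33)
3Q: (35, 33) + (14, 12). λ = (12 - 33)/(14 - 35) ≡ 32/32 mod 53. 32⁻¹ ≡ 5 (mod 53) since 32·5 = 160 ≡ 1, so λ ≡ 1.
  x = λ² - 35 - 14 = 1 - 49 ≡ 5; y = λ·(35 - 5) - 33 ≡ 50. → (5, 50)
3Q = (5, 50).
Finally 2P + 3Q:
(39, 23) + (5, 50). λ = (50 - 23)/(5 - 39) ≡ 27/19 mod 53. 19⁻¹ ≡ 14 (mod 53), so λ ≡ 7.
  x = λ² - 39 - 5 = 49 - 44 ≡ 5; y = λ·(39 - 5) - 23 ≡ 3. → (5, 3)

(5, 3)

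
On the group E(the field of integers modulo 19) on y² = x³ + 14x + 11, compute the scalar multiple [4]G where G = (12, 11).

(15, 9)

Repeated addition: build up to 4G.
2G: tangent at (12, 11): λ = (3·12² + 14)/(2·11) ≡ 9/3. 3⁻¹ ≡ 13 (mod 19), so λ ≡ 9·13 ≡ 3.
  x = λ² - 12 - 12 = 9 - 24 ≡ 4; y = λ·(12 - 4) - 11 ≡ 13. → (4, 13)
3G: (4, 13) + (12, 11). λ = (11 - 13)/(12 - 4) ≡ 17/8 mod 19. 8⁻¹ ≡ 12 (mod 19), so λ ≡ 14.
  x = λ² - 4 - 12 = 196 - 16 ≡ 9; y = λ·(4 - 9) - 13 ≡ 12. → (9, 12)
4G: (9, 12) + (12, 11). λ = (11 - 12)/(12 - 9) ≡ 18/3 mod 19. 3⁻¹ ≡ 13 (mod 19) since 3·13 = 39 ≡ 1, so λ ≡ 6.
  x = λ² - 9 - 12 = 36 - 21 ≡ 15; y = λ·(9 - 15) - 12 ≡ 9. → (15, 9)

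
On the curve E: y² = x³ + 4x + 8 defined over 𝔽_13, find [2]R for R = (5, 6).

(4, 6)

tangent at (5, 6): λ = (3·5² + 4)/(2·6) ≡ 1/12. 12⁻¹ ≡ 12 (mod 13), so λ ≡ 1·12 ≡ 12.
  x = λ² - 5 - 5 = 144 - 10 ≡ 4; y = λ·(5 - 4) - 6 ≡ 6. → (4, 6)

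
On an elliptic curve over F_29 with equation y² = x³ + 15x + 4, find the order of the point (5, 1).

4

2P: tangent at (5, 1): λ = (3·5² + 15)/(2·1) ≡ 3/2. 2⁻¹ ≡ 15 (mod 29), so λ ≡ 3·15 ≡ 16.
  x = λ² - 5 - 5 = 256 - 10 ≡ 14; y = λ·(5 - 14) - 1 ≡ 0. → (14, 0)
3P: (14, 0) + (5, 1). λ = (1 - 0)/(5 - 14) ≡ 1/20 mod 29. 20⁻¹ ≡ 16 (mod 29) since 20·16 = 320 ≡ 1, so λ ≡ 16.
  x = λ² - 14 - 5 = 256 - 19 ≡ 5; y = λ·(14 - 5) - 0 ≡ 28. → (5, 28)
4P: (5, 28) + (5, 1): same x and y₁ ≡ -y₂, so the sum is O.
4P = O, so the order is 4.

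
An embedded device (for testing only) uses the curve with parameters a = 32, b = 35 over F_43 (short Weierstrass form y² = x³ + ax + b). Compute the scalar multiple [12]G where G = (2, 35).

Repeated addition: build up to 12G.
2G: tangent at (2, 35): λ = (3·2² + 32)/(2·35) ≡ 1/27. 27⁻¹ ≡ 8 (mod 43) since 27·8 = 216 ≡ 1, so λ ≡ 1·8 ≡ 8.
  x = λ² - 2 - 2 = 64 - 4 ≡ 17; y = λ·(2 - 17) - 35 ≡ 17. → (17, 17)
3G: (17, 17) + (2, 35). λ = (35 - 17)/(2 - 17) ≡ 18/28 mod 43. 28⁻¹ ≡ 20 (mod 43) since 28·20 = 560 ≡ 1, so λ ≡ 16.
  x = λ² - 17 - 2 = 256 - 19 ≡ 22; y = λ·(17 - 22) - 17 ≡ 32. → (22, 32)
4G: (22, 32) + (2, 35). λ = (35 - 32)/(2 - 22) ≡ 3/23 mod 43. 23⁻¹ ≡ 15 (mod 43), so λ ≡ 2.
  x = λ² - 22 - 2 = 4 - 24 ≡ 23; y = λ·(22 - 23) - 32 ≡ 9. → (23, 9)
5G: (23, 9) + (2, 35). λ = (35 - 9)/(2 - 23) ≡ 26/22 mod 43. 22⁻¹ ≡ 2 (mod 43) since 22·2 = 44 ≡ 1, so λ ≡ 9.
  x = λ² - 23 - 2 = 81 - 25 ≡ 13; y = λ·(23 - 13) - 9 ≡ 38. → (13, 38)
6G: (13, 38) + (2, 35). λ = (35 - 38)/(2 - 13) ≡ 40/32 mod 43. 32⁻¹ ≡ 39 (mod 43) since 32·39 = 1248 ≡ 1, so λ ≡ 12.
  x = λ² - 13 - 2 = 144 - 15 ≡ 0; y = λ·(13 - 0) - 38 ≡ 32. → (0, 32)
7G: (0, 32) + (2, 35). λ = (35 - 32)/(2 - 0) ≡ 3/2 mod 43. 2⁻¹ ≡ 22 (mod 43), so λ ≡ 23.
  x = λ² - 0 - 2 = 529 - 2 ≡ 11; y = λ·(0 - 11) - 32 ≡ 16. → (11, 16)
8G: (11, 16) + (2, 35). λ = (35 - 16)/(2 - 11) ≡ 19/34 mod 43. 34⁻¹ ≡ 19 (mod 43), so λ ≡ 17.
  x = λ² - 11 - 2 = 289 - 13 ≡ 18; y = λ·(11 - 18) - 16 ≡ 37. → (18, 37)
9G: (18, 37) + (2, 35). λ = (35 - 37)/(2 - 18) ≡ 41/27 mod 43. 27⁻¹ ≡ 8 (mod 43), so λ ≡ 27.
  x = λ² - 18 - 2 = 729 - 20 ≡ 21; y = λ·(18 - 21) - 37 ≡ 11. → (21, 11)
10G: (21, 11) + (2, 35). λ = (35 - 11)/(2 - 21) ≡ 24/24 mod 43. 24⁻¹ ≡ 9 (mod 43), so λ ≡ 1.
  x = λ² - 21 - 2 = 1 - 23 ≡ 21; y = λ·(21 - 21) - 11 ≡ 32. → (21, 32)
11G: (21, 32) + (2, 35). λ = (35 - 32)/(2 - 21) ≡ 3/24 mod 43. 24⁻¹ ≡ 9 (mod 43) since 24·9 = 216 ≡ 1, so λ ≡ 27.
  x = λ² - 21 - 2 = 729 - 23 ≡ 18; y = λ·(21 - 18) - 32 ≡ 6. → (18, 6)
12G: (18, 6) + (2, 35). λ = (35 - 6)/(2 - 18) ≡ 29/27 mod 43. 27⁻¹ ≡ 8 (mod 43), so λ ≡ 17.
  x = λ² - 18 - 2 = 289 - 20 ≡ 11; y = λ·(18 - 11) - 6 ≡ 27. → (11, 27)

(11, 27)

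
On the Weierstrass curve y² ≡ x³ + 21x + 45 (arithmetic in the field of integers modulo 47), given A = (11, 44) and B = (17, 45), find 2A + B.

First 2A:
Repeated addition: build up to 2A.
2A: tangent at (11, 44): λ = (3·11² + 21)/(2·44) ≡ 8/41. 41⁻¹ ≡ 39 (mod 47), so λ ≡ 8·39 ≡ 30.
  x = λ² - 11 - 11 = 900 - 22 ≡ 32; y = λ·(11 - 32) - 44 ≡ 31. → (32, 31)
2A = (32, 31).
Finally 2A + B:
(32, 31) + (17, 45). λ = (45 - 31)/(17 - 32) ≡ 14/32 mod 47. 32⁻¹ ≡ 25 (mod 47), so λ ≡ 21.
  x = λ² - 32 - 17 = 441 - 49 ≡ 16; y = λ·(32 - 16) - 31 ≡ 23. → (16, 23)

(16, 23)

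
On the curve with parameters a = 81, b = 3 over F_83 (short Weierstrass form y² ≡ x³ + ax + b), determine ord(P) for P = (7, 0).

2

2P: (7, 0) + (7, 0): same x and y₁ ≡ -y₂, so the sum is O.
2P = O, so the order is 2.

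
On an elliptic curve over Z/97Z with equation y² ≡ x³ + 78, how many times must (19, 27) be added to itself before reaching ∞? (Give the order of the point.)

2P: tangent at (19, 27): λ = (3·19² + 0)/(2·27) ≡ 16/54. 54⁻¹ ≡ 9 (mod 97), so λ ≡ 16·9 ≡ 47.
  x = λ² - 19 - 19 = 2209 - 38 ≡ 37; y = λ·(19 - 37) - 27 ≡ 0. → (37, 0)
3P: (37, 0) + (19, 27). λ = (27 - 0)/(19 - 37) ≡ 27/79 mod 97. 79⁻¹ ≡ 70 (mod 97), so λ ≡ 47.
  x = λ² - 37 - 19 = 2209 - 56 ≡ 19; y = λ·(37 - 19) - 0 ≡ 70. → (19, 70)
4P: (19, 70) + (19, 27): same x and y₁ ≡ -y₂, so the sum is ∞.
4P = ∞, so the order is 4.

4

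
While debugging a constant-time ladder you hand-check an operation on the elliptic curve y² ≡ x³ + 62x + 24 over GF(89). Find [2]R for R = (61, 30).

tangent at (61, 30): λ = (3·61² + 62)/(2·30) ≡ 11/60. 60⁻¹ ≡ 46 (mod 89), so λ ≡ 11·46 ≡ 61.
  x = λ² - 61 - 61 = 3721 - 122 ≡ 39; y = λ·(61 - 39) - 30 ≡ 66. → (39, 66)

(39, 66)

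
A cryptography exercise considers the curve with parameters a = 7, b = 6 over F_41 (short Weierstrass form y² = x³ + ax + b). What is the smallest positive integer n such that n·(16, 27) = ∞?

7

2P: tangent at (16, 27): λ = (3·16² + 7)/(2·27) ≡ 37/13. 13⁻¹ ≡ 19 (mod 41), so λ ≡ 37·19 ≡ 6.
  x = λ² - 16 - 16 = 36 - 32 ≡ 4; y = λ·(16 - 4) - 27 ≡ 4. → (4, 4)
3P: (4, 4) + (16, 27). λ = (27 - 4)/(16 - 4) ≡ 23/12 mod 41. 12⁻¹ ≡ 24 (mod 41), so λ ≡ 19.
  x = λ² - 4 - 16 = 361 - 20 ≡ 13; y = λ·(4 - 13) - 4 ≡ 30. → (13, 30)
4P: (13, 30) + (16, 27). λ = (27 - 30)/(16 - 13) ≡ 38/3 mod 41. 3⁻¹ ≡ 14 (mod 41), so λ ≡ 40.
  x = λ² - 13 - 16 = 1600 - 29 ≡ 13; y = λ·(13 - 13) - 30 ≡ 11. → (13, 11)
5P: (13, 11) + (16, 27). λ = (27 - 11)/(16 - 13) ≡ 16/3 mod 41. 3⁻¹ ≡ 14 (mod 41), so λ ≡ 19.
  x = λ² - 13 - 16 = 361 - 29 ≡ 4; y = λ·(13 - 4) - 11 ≡ 37. → (4, 37)
6P: (4, 37) + (16, 27). λ = (27 - 37)/(16 - 4) ≡ 31/12 mod 41. 12⁻¹ ≡ 24 (mod 41), so λ ≡ 6.
  x = λ² - 4 - 16 = 36 - 20 ≡ 16; y = λ·(4 - 16) - 37 ≡ 14. → (16, 14)
7P: (16, 14) + (16, 27): same x and y₁ ≡ -y₂, so the sum is ∞.
7P = ∞, so the order is 7.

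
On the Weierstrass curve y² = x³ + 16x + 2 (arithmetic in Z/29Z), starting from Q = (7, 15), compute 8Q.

Double-and-add on 8 = (1000)₂. Start with Q = (7, 15) for the leading 1-bit.
double: tangent at (7, 15): λ = (3·7² + 16)/(2·15) ≡ 18/1. 1⁻¹ ≡ 1 (mod 29) since 1·1 = 1 ≡ 1, so λ ≡ 18·1 ≡ 18.
  x = λ² - 7 - 7 = 324 - 14 ≡ 20; y = λ·(7 - 20) - 15 ≡ 12. → (20, 12)
double: tangent at (20, 12): λ = (3·20² + 16)/(2·12) ≡ 27/24. 24⁻¹ ≡ 23 (mod 29), so λ ≡ 27·23 ≡ 12.
  x = λ² - 20 - 20 = 144 - 40 ≡ 17; y = λ·(20 - 17) - 12 ≡ 24. → (17, 24)
double: tangent at (17, 24): λ = (3·17² + 16)/(2·24) ≡ 13/19. 19⁻¹ ≡ 26 (mod 29) since 19·26 = 494 ≡ 1, so λ ≡ 13·26 ≡ 19.
  x = λ² - 17 - 17 = 361 - 34 ≡ 8; y = λ·(17 - 8) - 24 ≡ 2. → (8, 2)

(8, 2)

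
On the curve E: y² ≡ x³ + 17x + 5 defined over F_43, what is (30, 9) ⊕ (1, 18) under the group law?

(30, 9) + (1, 18). λ = (18 - 9)/(1 - 30) ≡ 9/14 mod 43. 14⁻¹ ≡ 40 (mod 43), so λ ≡ 16.
  x = λ² - 30 - 1 = 256 - 31 ≡ 10; y = λ·(30 - 10) - 9 ≡ 10. → (10, 10)

(10, 10)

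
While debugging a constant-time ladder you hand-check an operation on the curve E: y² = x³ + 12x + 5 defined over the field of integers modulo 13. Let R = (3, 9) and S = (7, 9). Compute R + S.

(3, 4)

(3, 9) + (7, 9). λ = (9 - 9)/(7 - 3) ≡ 0/4 mod 13. 4⁻¹ ≡ 10 (mod 13), so λ ≡ 0.
  x = λ² - 3 - 7 = 0 - 10 ≡ 3; y = λ·(3 - 3) - 9 ≡ 4. → (3, 4)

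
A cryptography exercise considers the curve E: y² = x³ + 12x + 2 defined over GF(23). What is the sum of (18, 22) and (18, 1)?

The two points share x = 18 and their y-coordinates satisfy 22 + 1 ≡ 0 (mod 23), so they are inverses. Their sum is 𝒪.

O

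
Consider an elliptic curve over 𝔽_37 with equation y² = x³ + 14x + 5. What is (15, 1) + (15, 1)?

tangent at (15, 1): λ = (3·15² + 14)/(2·1) ≡ 23/2. 2⁻¹ ≡ 19 (mod 37) since 2·19 = 38 ≡ 1, so λ ≡ 23·19 ≡ 30.
  x = λ² - 15 - 15 = 900 - 30 ≡ 19; y = λ·(15 - 19) - 1 ≡ 27. → (19, 27)

(19, 27)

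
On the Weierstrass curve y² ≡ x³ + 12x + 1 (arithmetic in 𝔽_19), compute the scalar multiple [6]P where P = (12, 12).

Repeated addition: build up to 6P.
2P: tangent at (12, 12): λ = (3·12² + 12)/(2·12) ≡ 7/5. 5⁻¹ ≡ 4 (mod 19) since 5·4 = 20 ≡ 1, so λ ≡ 7·4 ≡ 9.
  x = λ² - 12 - 12 = 81 - 24 ≡ 0; y = λ·(12 - 0) - 12 ≡ 1. → (0, 1)
3P: (0, 1) + (12, 12). λ = (12 - 1)/(12 - 0) ≡ 11/12 mod 19. 12⁻¹ ≡ 8 (mod 19), so λ ≡ 12.
  x = λ² - 0 - 12 = 144 - 12 ≡ 18; y = λ·(0 - 18) - 1 ≡ 11. → (18, 11)
4P: (18, 11) + (12, 12). λ = (12 - 11)/(12 - 18) ≡ 1/13 mod 19. 13⁻¹ ≡ 3 (mod 19) since 13·3 = 39 ≡ 1, so λ ≡ 3.
  x = λ² - 18 - 12 = 9 - 30 ≡ 17; y = λ·(18 - 17) - 11 ≡ 11. → (17, 11)
5P: (17, 11) + (12, 12). λ = (12 - 11)/(12 - 17) ≡ 1/14 mod 19. 14⁻¹ ≡ 15 (mod 19), so λ ≡ 15.
  x = λ² - 17 - 12 = 225 - 29 ≡ 6; y = λ·(17 - 6) - 11 ≡ 2. → (6, 2)
6P: (6, 2) + (12, 12). λ = (12 - 2)/(12 - 6) ≡ 10/6 mod 19. 6⁻¹ ≡ 16 (mod 19), so λ ≡ 8.
  x = λ² - 6 - 12 = 64 - 18 ≡ 8; y = λ·(6 - 8) - 2 ≡ 1. → (8, 1)

(8, 1)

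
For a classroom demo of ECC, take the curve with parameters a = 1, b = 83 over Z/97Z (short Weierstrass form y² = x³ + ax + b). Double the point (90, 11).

(32, 0)

tangent at (90, 11): λ = (3·90² + 1)/(2·11) ≡ 51/22. 22⁻¹ ≡ 75 (mod 97), so λ ≡ 51·75 ≡ 42.
  x = λ² - 90 - 90 = 1764 - 180 ≡ 32; y = λ·(90 - 32) - 11 ≡ 0. → (32, 0)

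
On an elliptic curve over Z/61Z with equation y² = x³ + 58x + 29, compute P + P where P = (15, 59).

tangent at (15, 59): λ = (3·15² + 58)/(2·59) ≡ 1/57. 57⁻¹ ≡ 15 (mod 61) since 57·15 = 855 ≡ 1, so λ ≡ 1·15 ≡ 15.
  x = λ² - 15 - 15 = 225 - 30 ≡ 12; y = λ·(15 - 12) - 59 ≡ 47. → (12, 47)

(12, 47)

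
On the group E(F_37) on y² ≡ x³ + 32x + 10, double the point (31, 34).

(22, 15)

tangent at (31, 34): λ = (3·31² + 32)/(2·34) ≡ 29/31. 31⁻¹ ≡ 6 (mod 37) since 31·6 = 186 ≡ 1, so λ ≡ 29·6 ≡ 26.
  x = λ² - 31 - 31 = 676 - 62 ≡ 22; y = λ·(31 - 22) - 34 ≡ 15. → (22, 15)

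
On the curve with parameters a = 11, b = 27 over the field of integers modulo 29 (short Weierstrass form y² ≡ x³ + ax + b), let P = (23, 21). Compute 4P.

(10, 8)

Repeated addition: build up to 4P.
2P: tangent at (23, 21): λ = (3·23² + 11)/(2·21) ≡ 3/13. 13⁻¹ ≡ 9 (mod 29), so λ ≡ 3·9 ≡ 27.
  x = λ² - 23 - 23 = 729 - 46 ≡ 16; y = λ·(23 - 16) - 21 ≡ 23. → (16, 23)
3P: (16, 23) + (23, 21). λ = (21 - 23)/(23 - 16) ≡ 27/7 mod 29. 7⁻¹ ≡ 25 (mod 29) since 7·25 = 175 ≡ 1, so λ ≡ 8.
  x = λ² - 16 - 23 = 64 - 39 ≡ 25; y = λ·(16 - 25) - 23 ≡ 21. → (25, 21)
4P: (25, 21) + (23, 21). λ = (21 - 21)/(23 - 25) ≡ 0/27 mod 29. 27⁻¹ ≡ 14 (mod 29), so λ ≡ 0.
  x = λ² - 25 - 23 = 0 - 48 ≡ 10; y = λ·(25 - 10) - 21 ≡ 8. → (10, 8)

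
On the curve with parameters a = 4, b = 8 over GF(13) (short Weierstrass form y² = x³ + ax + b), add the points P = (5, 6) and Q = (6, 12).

(5, 6) + (6, 12). λ = (12 - 6)/(6 - 5) ≡ 6/1 mod 13. 1⁻¹ ≡ 1 (mod 13), so λ ≡ 6.
  x = λ² - 5 - 6 = 36 - 11 ≡ 12; y = λ·(5 - 12) - 6 ≡ 4. → (12, 4)

(12, 4)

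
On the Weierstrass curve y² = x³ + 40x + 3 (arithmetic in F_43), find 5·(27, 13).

O

Write Q = (27, 13).
Double-and-add on 5 = (101)₂. Start with Q = (27, 13) for the leading 1-bit.
double: tangent at (27, 13): λ = (3·27² + 40)/(2·13) ≡ 34/26. 26⁻¹ ≡ 5 (mod 43), so λ ≡ 34·5 ≡ 41.
  x = λ² - 27 - 27 = 1681 - 54 ≡ 36; y = λ·(27 - 36) - 13 ≡ 5. → (36, 5)
double: tangent at (36, 5): λ = (3·36² + 40)/(2·5) ≡ 15/10. 10⁻¹ ≡ 13 (mod 43) since 10·13 = 130 ≡ 1, so λ ≡ 15·13 ≡ 23.
  x = λ² - 36 - 36 = 529 - 72 ≡ 27; y = λ·(36 - 27) - 5 ≡ 30. → (27, 30)
add Q: (27, 30) + (27, 13): same x and y₁ ≡ -y₂, so the sum is the point at infinity.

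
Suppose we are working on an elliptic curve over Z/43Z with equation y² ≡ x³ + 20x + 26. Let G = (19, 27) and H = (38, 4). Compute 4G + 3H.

First 4G:
Repeated addition: build up to 4G.
2G: tangent at (19, 27): λ = (3·19² + 20)/(2·27) ≡ 28/11. 11⁻¹ ≡ 4 (mod 43), so λ ≡ 28·4 ≡ 26.
  x = λ² - 19 - 19 = 676 - 38 ≡ 36; y = λ·(19 - 36) - 27 ≡ 4. → (36, 4)
3G: (36, 4) + (19, 27). λ = (27 - 4)/(19 - 36) ≡ 23/26 mod 43. 26⁻¹ ≡ 5 (mod 43) since 26·5 = 130 ≡ 1, so λ ≡ 29.
  x = λ² - 36 - 19 = 841 - 55 ≡ 12; y = λ·(36 - 12) - 4 ≡ 4. → (12, 4)
4G: (12, 4) + (19, 27). λ = (27 - 4)/(19 - 12) ≡ 23/7 mod 43. 7⁻¹ ≡ 37 (mod 43), so λ ≡ 34.
  x = λ² - 12 - 19 = 1156 - 31 ≡ 7; y = λ·(12 - 7) - 4 ≡ 37. → (7, 37)
4G = (7, 37).
Next 3H:
Repeated addition: build up to 3H.
2H: tangent at (38, 4): λ = (3·38² + 20)/(2·4) ≡ 9/8. 8⁻¹ ≡ 27 (mod 43) since 8·27 = 216 ≡ 1, so λ ≡ 9·27 ≡ 28.
  x = λ² - 38 - 38 = 784 - 76 ≡ 20; y = λ·(38 - 20) - 4 ≡ 27. → (20, 27)
3H: (20, 27) + (38, 4). λ = (4 - 27)/(38 - 20) ≡ 20/18 mod 43. 18⁻¹ ≡ 12 (mod 43), so λ ≡ 25.
  x = λ² - 20 - 38 = 625 - 58 ≡ 8; y = λ·(20 - 8) - 27 ≡ 15. → (8, 15)
3H = (8, 15).
Finally 4G + 3H:
(7, 37) + (8, 15). λ = (15 - 37)/(8 - 7) ≡ 21/1 mod 43. 1⁻¹ ≡ 1 (mod 43), so λ ≡ 21.
  x = λ² - 7 - 8 = 441 - 15 ≡ 39; y = λ·(7 - 39) - 37 ≡ 22. → (39, 22)

(39, 22)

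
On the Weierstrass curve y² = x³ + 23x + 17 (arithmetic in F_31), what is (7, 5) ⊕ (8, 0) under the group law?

(10, 10)

(7, 5) + (8, 0). λ = (0 - 5)/(8 - 7) ≡ 26/1 mod 31. 1⁻¹ ≡ 1 (mod 31), so λ ≡ 26.
  x = λ² - 7 - 8 = 676 - 15 ≡ 10; y = λ·(7 - 10) - 5 ≡ 10. → (10, 10)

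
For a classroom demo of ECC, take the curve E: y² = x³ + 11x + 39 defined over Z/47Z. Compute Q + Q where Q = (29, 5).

tangent at (29, 5): λ = (3·29² + 11)/(2·5) ≡ 43/10. 10⁻¹ ≡ 33 (mod 47), so λ ≡ 43·33 ≡ 9.
  x = λ² - 29 - 29 = 81 - 58 ≡ 23; y = λ·(29 - 23) - 5 ≡ 2. → (23, 2)

(23, 2)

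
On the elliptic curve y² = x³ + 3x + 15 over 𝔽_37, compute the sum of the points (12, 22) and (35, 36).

(28, 31)

(12, 22) + (35, 36). λ = (36 - 22)/(35 - 12) ≡ 14/23 mod 37. 23⁻¹ ≡ 29 (mod 37) since 23·29 = 667 ≡ 1, so λ ≡ 36.
  x = λ² - 12 - 35 = 1296 - 47 ≡ 28; y = λ·(12 - 28) - 22 ≡ 31. → (28, 31)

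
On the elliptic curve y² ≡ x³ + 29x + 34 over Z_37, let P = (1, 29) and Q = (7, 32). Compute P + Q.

(20, 17)

(1, 29) + (7, 32). λ = (32 - 29)/(7 - 1) ≡ 3/6 mod 37. 6⁻¹ ≡ 31 (mod 37), so λ ≡ 19.
  x = λ² - 1 - 7 = 361 - 8 ≡ 20; y = λ·(1 - 20) - 29 ≡ 17. → (20, 17)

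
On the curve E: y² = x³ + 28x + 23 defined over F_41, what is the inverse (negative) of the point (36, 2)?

-(36, 2) = (36, -2 mod 41) = (36, 39).

(36, 39)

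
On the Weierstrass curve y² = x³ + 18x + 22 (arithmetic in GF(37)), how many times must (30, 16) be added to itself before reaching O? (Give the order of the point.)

3

2P: tangent at (30, 16): λ = (3·30² + 18)/(2·16) ≡ 17/32. 32⁻¹ ≡ 22 (mod 37) since 32·22 = 704 ≡ 1, so λ ≡ 17·22 ≡ 4.
  x = λ² - 30 - 30 = 16 - 60 ≡ 30; y = λ·(30 - 30) - 16 ≡ 21. → (30, 21)
3P: (30, 21) + (30, 16): same x and y₁ ≡ -y₂, so the sum is O.
3P = O, so the order is 3.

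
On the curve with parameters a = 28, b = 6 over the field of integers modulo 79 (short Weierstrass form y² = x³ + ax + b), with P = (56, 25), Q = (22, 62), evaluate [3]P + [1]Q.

First 3P:
Repeated addition: build up to 3P.
2P: tangent at (56, 25): λ = (3·56² + 28)/(2·25) ≡ 35/50. 50⁻¹ ≡ 49 (mod 79), so λ ≡ 35·49 ≡ 56.
  x = λ² - 56 - 56 = 3136 - 112 ≡ 22; y = λ·(56 - 22) - 25 ≡ 62. → (22, 62)
3P: (22, 62) + (56, 25). λ = (25 - 62)/(56 - 22) ≡ 42/34 mod 79. 34⁻¹ ≡ 7 (mod 79), so λ ≡ 57.
  x = λ² - 22 - 56 = 3249 - 78 ≡ 11; y = λ·(22 - 11) - 62 ≡ 12. → (11, 12)
3P = (11, 12).
Finally 3P + Q:
(11, 12) + (22, 62). λ = (62 - 12)/(22 - 11) ≡ 50/11 mod 79. 11⁻¹ ≡ 36 (mod 79) since 11·36 = 396 ≡ 1, so λ ≡ 62.
  x = λ² - 11 - 22 = 3844 - 33 ≡ 19; y = λ·(11 - 19) - 12 ≡ 45. → (19, 45)

(19, 45)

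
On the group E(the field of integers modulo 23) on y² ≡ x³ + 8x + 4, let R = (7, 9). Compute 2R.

(4, 13)

tangent at (7, 9): λ = (3·7² + 8)/(2·9) ≡ 17/18. 18⁻¹ ≡ 9 (mod 23), so λ ≡ 17·9 ≡ 15.
  x = λ² - 7 - 7 = 225 - 14 ≡ 4; y = λ·(7 - 4) - 9 ≡ 13. → (4, 13)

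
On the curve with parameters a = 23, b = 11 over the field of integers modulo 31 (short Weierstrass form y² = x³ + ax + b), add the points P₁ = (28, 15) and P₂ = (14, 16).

(28, 15) + (14, 16). λ = (16 - 15)/(14 - 28) ≡ 1/17 mod 31. 17⁻¹ ≡ 11 (mod 31), so λ ≡ 11.
  x = λ² - 28 - 14 = 121 - 42 ≡ 17; y = λ·(28 - 17) - 15 ≡ 13. → (17, 13)

(17, 13)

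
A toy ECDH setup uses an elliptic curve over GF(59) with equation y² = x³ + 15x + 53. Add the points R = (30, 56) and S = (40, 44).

(40, 15)

(30, 56) + (40, 44). λ = (44 - 56)/(40 - 30) ≡ 47/10 mod 59. 10⁻¹ ≡ 6 (mod 59) since 10·6 = 60 ≡ 1, so λ ≡ 46.
  x = λ² - 30 - 40 = 2116 - 70 ≡ 40; y = λ·(30 - 40) - 56 ≡ 15. → (40, 15)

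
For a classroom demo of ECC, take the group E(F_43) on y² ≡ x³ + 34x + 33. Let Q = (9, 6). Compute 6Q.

(29, 9)

Double-and-add on 6 = (110)₂. Start with Q = (9, 6) for the leading 1-bit.
double: tangent at (9, 6): λ = (3·9² + 34)/(2·6) ≡ 19/12. 12⁻¹ ≡ 18 (mod 43) since 12·18 = 216 ≡ 1, so λ ≡ 19·18 ≡ 41.
  x = λ² - 9 - 9 = 1681 - 18 ≡ 29; y = λ·(9 - 29) - 6 ≡ 34. → (29, 34)
add Q: (29, 34) + (9, 6). λ = (6 - 34)/(9 - 29) ≡ 15/23 mod 43. 23⁻¹ ≡ 15 (mod 43), so λ ≡ 10.
  x = λ² - 29 - 9 = 100 - 38 ≡ 19; y = λ·(29 - 19) - 34 ≡ 23. → (19, 23)
double: tangent at (19, 23): λ = (3·19² + 34)/(2·23) ≡ 42/3. 3⁻¹ ≡ 29 (mod 43), so λ ≡ 42·29 ≡ 14.
  x = λ² - 19 - 19 = 196 - 38 ≡ 29; y = λ·(19 - 29) - 23 ≡ 9. → (29, 9)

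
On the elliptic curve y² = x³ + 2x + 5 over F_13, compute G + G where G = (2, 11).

tangent at (2, 11): λ = (3·2² + 2)/(2·11) ≡ 1/9. 9⁻¹ ≡ 3 (mod 13), so λ ≡ 1·3 ≡ 3.
  x = λ² - 2 - 2 = 9 - 4 ≡ 5; y = λ·(2 - 5) - 11 ≡ 6. → (5, 6)

(5, 6)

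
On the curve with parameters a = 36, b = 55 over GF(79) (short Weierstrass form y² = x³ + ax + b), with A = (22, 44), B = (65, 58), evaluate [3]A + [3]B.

(72, 48)

First 3A:
Repeated addition: build up to 3A.
2A: tangent at (22, 44): λ = (3·22² + 36)/(2·44) ≡ 66/9. 9⁻¹ ≡ 44 (mod 79) since 9·44 = 396 ≡ 1, so λ ≡ 66·44 ≡ 60.
  x = λ² - 22 - 22 = 3600 - 44 ≡ 1; y = λ·(22 - 1) - 44 ≡ 31. → (1, 31)
3A: (1, 31) + (22, 44). λ = (44 - 31)/(22 - 1) ≡ 13/21 mod 79. 21⁻¹ ≡ 64 (mod 79) since 21·64 = 1344 ≡ 1, so λ ≡ 42.
  x = λ² - 1 - 22 = 1764 - 23 ≡ 3; y = λ·(1 - 3) - 31 ≡ 43. → (3, 43)
3A = (3, 43).
Next 3B:
Repeated addition: build up to 3B.
2B: tangent at (65, 58): λ = (3·65² + 36)/(2·58) ≡ 71/37. 37⁻¹ ≡ 47 (mod 79) since 37·47 = 1739 ≡ 1, so λ ≡ 71·47 ≡ 19.
  x = λ² - 65 - 65 = 361 - 130 ≡ 73; y = λ·(65 - 73) - 58 ≡ 27. → (73, 27)
3B: (73, 27) + (65, 58). λ = (58 - 27)/(65 - 73) ≡ 31/71 mod 79. 71⁻¹ ≡ 69 (mod 79) since 71·69 = 4899 ≡ 1, so λ ≡ 6.
  x = λ² - 73 - 65 = 36 - 138 ≡ 56; y = λ·(73 - 56) - 27 ≡ 75. → (56, 75)
3B = (56, 75).
Finally 3A + 3B:
(3, 43) + (56, 75). λ = (75 - 43)/(56 - 3) ≡ 32/53 mod 79. 53⁻¹ ≡ 3 (mod 79) since 53·3 = 159 ≡ 1, so λ ≡ 17.
  x = λ² - 3 - 56 = 289 - 59 ≡ 72; y = λ·(3 - 72) - 43 ≡ 48. → (72, 48)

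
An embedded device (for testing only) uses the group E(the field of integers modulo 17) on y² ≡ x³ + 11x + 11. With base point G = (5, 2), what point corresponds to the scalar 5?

O

Repeated addition: build up to 5G.
2G: tangent at (5, 2): λ = (3·5² + 11)/(2·2) ≡ 1/4. 4⁻¹ ≡ 13 (mod 17), so λ ≡ 1·13 ≡ 13.
  x = λ² - 5 - 5 = 169 - 10 ≡ 6; y = λ·(5 - 6) - 2 ≡ 2. → (6, 2)
3G: (6, 2) + (5, 2). λ = (2 - 2)/(5 - 6) ≡ 0/16 mod 17. 16⁻¹ ≡ 16 (mod 17), so λ ≡ 0.
  x = λ² - 6 - 5 = 0 - 11 ≡ 6; y = λ·(6 - 6) - 2 ≡ 15. → (6, 15)
4G: (6, 15) + (5, 2). λ = (2 - 15)/(5 - 6) ≡ 4/16 mod 17. 16⁻¹ ≡ 16 (mod 17), so λ ≡ 13.
  x = λ² - 6 - 5 = 169 - 11 ≡ 5; y = λ·(6 - 5) - 15 ≡ 15. → (5, 15)
5G: (5, 15) + (5, 2): same x and y₁ ≡ -y₂, so the sum is O.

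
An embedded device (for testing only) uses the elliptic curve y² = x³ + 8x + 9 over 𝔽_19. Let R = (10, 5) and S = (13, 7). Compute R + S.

(10, 5) + (13, 7). λ = (7 - 5)/(13 - 10) ≡ 2/3 mod 19. 3⁻¹ ≡ 13 (mod 19), so λ ≡ 7.
  x = λ² - 10 - 13 = 49 - 23 ≡ 7; y = λ·(10 - 7) - 5 ≡ 16. → (7, 16)

(7, 16)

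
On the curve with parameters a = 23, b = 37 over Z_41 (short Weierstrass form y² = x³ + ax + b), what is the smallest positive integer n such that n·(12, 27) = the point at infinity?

2P: tangent at (12, 27): λ = (3·12² + 23)/(2·27) ≡ 4/13. 13⁻¹ ≡ 19 (mod 41), so λ ≡ 4·19 ≡ 35.
  x = λ² - 12 - 12 = 1225 - 24 ≡ 12; y = λ·(12 - 12) - 27 ≡ 14. → (12, 14)
3P: (12, 14) + (12, 27): same x and y₁ ≡ -y₂, so the sum is the point at infinity.
3P = the point at infinity, so the order is 3.

3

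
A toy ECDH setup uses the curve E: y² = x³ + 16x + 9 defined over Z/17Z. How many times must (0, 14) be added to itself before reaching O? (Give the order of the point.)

2P: tangent at (0, 14): λ = (3·0² + 16)/(2·14) ≡ 16/11. 11⁻¹ ≡ 14 (mod 17) since 11·14 = 154 ≡ 1, so λ ≡ 16·14 ≡ 3.
  x = λ² - 0 - 0 = 9 - 0 ≡ 9; y = λ·(0 - 9) - 14 ≡ 10. → (9, 10)
3P: (9, 10) + (0, 14). λ = (14 - 10)/(0 - 9) ≡ 4/8 mod 17. 8⁻¹ ≡ 15 (mod 17), so λ ≡ 9.
  x = λ² - 9 - 0 = 81 - 9 ≡ 4; y = λ·(9 - 4) - 10 ≡ 1. → (4, 1)
4P: (4, 1) + (0, 14). λ = (14 - 1)/(0 - 4) ≡ 13/13 mod 17. 13⁻¹ ≡ 4 (mod 17) since 13·4 = 52 ≡ 1, so λ ≡ 1.
  x = λ² - 4 - 0 = 1 - 4 ≡ 14; y = λ·(4 - 14) - 1 ≡ 6. → (14, 6)
5P: (14, 6) + (0, 14). λ = (14 - 6)/(0 - 14) ≡ 8/3 mod 17. 3⁻¹ ≡ 6 (mod 17) since 3·6 = 18 ≡ 1, so λ ≡ 14.
  x = λ² - 14 - 0 = 196 - 14 ≡ 12; y = λ·(14 - 12) - 6 ≡ 5. → (12, 5)
6P: (12, 5) + (0, 14). λ = (14 - 5)/(0 - 12) ≡ 9/5 mod 17. 5⁻¹ ≡ 7 (mod 17), so λ ≡ 12.
  x = λ² - 12 - 0 = 144 - 12 ≡ 13; y = λ·(12 - 13) - 5 ≡ 0. → (13, 0)
7P: (13, 0) + (0, 14). λ = (14 - 0)/(0 - 13) ≡ 14/4 mod 17. 4⁻¹ ≡ 13 (mod 17) since 4·13 = 52 ≡ 1, so λ ≡ 12.
  x = λ² - 13 - 0 = 144 - 13 ≡ 12; y = λ·(13 - 12) - 0 ≡ 12. → (12, 12)
8P: (12, 12) + (0, 14). λ = (14 - 12)/(0 - 12) ≡ 2/5 mod 17. 5⁻¹ ≡ 7 (mod 17) since 5·7 = 35 ≡ 1, so λ ≡ 14.
  x = λ² - 12 - 0 = 196 - 12 ≡ 14; y = λ·(12 - 14) - 12 ≡ 11. → (14, 11)
9P: (14, 11) + (0, 14). λ = (14 - 11)/(0 - 14) ≡ 3/3 mod 17. 3⁻¹ ≡ 6 (mod 17), so λ ≡ 1.
  x = λ² - 14 - 0 = 1 - 14 ≡ 4; y = λ·(14 - 4) - 11 ≡ 16. → (4, 16)
10P: (4, 16) + (0, 14). λ = (14 - 16)/(0 - 4) ≡ 15/13 mod 17. 13⁻¹ ≡ 4 (mod 17), so λ ≡ 9.
  x = λ² - 4 - 0 = 81 - 4 ≡ 9; y = λ·(4 - 9) - 16 ≡ 7. → (9, 7)
11P: (9, 7) + (0, 14). λ = (14 - 7)/(0 - 9) ≡ 7/8 mod 17. 8⁻¹ ≡ 15 (mod 17), so λ ≡ 3.
  x = λ² - 9 - 0 = 9 - 9 ≡ 0; y = λ·(9 - 0) - 7 ≡ 3. → (0, 3)
12P: (0, 3) + (0, 14): same x and y₁ ≡ -y₂, so the sum is O.
12P = O, so the order is 12.

12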